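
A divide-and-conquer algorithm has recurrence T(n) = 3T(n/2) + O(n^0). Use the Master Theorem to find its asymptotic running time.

Master Theorem for T(n) = 3T(n/2) + O(n^0):

a = 3, b = 2, c = 0
log_b(a) = log_2(3) = 1.5850

Case 1: c = 0 < log_2(3) = 1.5850
T(n) = O(n^(log_2 3))

For T(n) = 3T(n/2) + O(n^0): log_2(3) = 1.5850. This is Case 1 of the Master Theorem (c < log_b(a), work dominated by leaves), giving O(n^(log_2 3)).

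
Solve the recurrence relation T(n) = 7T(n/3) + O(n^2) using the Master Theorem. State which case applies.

Master Theorem for T(n) = 7T(n/3) + O(n^2):

a = 7, b = 3, c = 2
log_b(a) = log_3(7) = 1.7712

Case 3: c = 2 > log_3(7) = 1.7712
T(n) = O(n^2) = O(n^2)

For T(n) = 7T(n/3) + O(n^2): log_3(7) = 1.7712. This is Case 3 of the Master Theorem (c > log_b(a), work dominated by root), giving O(n^2).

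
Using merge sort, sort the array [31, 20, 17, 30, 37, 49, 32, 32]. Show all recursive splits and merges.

Merge sort trace:

Split: [31, 20, 17, 30, 37, 49, 32, 32] -> [31, 20, 17, 30] and [37, 49, 32, 32]
  Split: [31, 20, 17, 30] -> [31, 20] and [17, 30]
    Split: [31, 20] -> [31] and [20]
    Merge: [31] + [20] -> [20, 31]
    Split: [17, 30] -> [17] and [30]
    Merge: [17] + [30] -> [17, 30]
  Merge: [20, 31] + [17, 30] -> [17, 20, 30, 31]
  Split: [37, 49, 32, 32] -> [37, 49] and [32, 32]
    Split: [37, 49] -> [37] and [49]
    Merge: [37] + [49] -> [37, 49]
    Split: [32, 32] -> [32] and [32]
    Merge: [32] + [32] -> [32, 32]
  Merge: [37, 49] + [32, 32] -> [32, 32, 37, 49]
Merge: [17, 20, 30, 31] + [32, 32, 37, 49] -> [17, 20, 30, 31, 32, 32, 37, 49]

Final sorted array: [17, 20, 30, 31, 32, 32, 37, 49]

The merge sort proceeds by recursively splitting the array and merging sorted halves.
After all merges, the sorted array is [17, 20, 30, 31, 32, 32, 37, 49].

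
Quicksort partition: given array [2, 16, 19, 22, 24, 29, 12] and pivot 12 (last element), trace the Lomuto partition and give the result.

Lomuto partition with pivot = 12:

Initial array: [2, 16, 19, 22, 24, 29, 12]

arr[0]=2 <= 12: swap with position 0, array becomes [2, 16, 19, 22, 24, 29, 12]
arr[1]=16 > 12: no swap
arr[2]=19 > 12: no swap
arr[3]=22 > 12: no swap
arr[4]=24 > 12: no swap
arr[5]=29 > 12: no swap

Place pivot at position 1: [2, 12, 19, 22, 24, 29, 16]
Pivot position: 1

After partitioning with pivot 12, the array becomes [2, 12, 19, 22, 24, 29, 16]. The pivot is placed at index 1. All elements to the left of the pivot are <= 12, and all elements to the right are > 12.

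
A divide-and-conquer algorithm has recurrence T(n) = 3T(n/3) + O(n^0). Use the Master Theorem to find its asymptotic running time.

Master Theorem for T(n) = 3T(n/3) + O(n^0):

a = 3, b = 3, c = 0
log_b(a) = log_3(3) = 1.0000

Case 1: c = 0 < log_3(3) = 1.0000
T(n) = O(n^(log_3 3)) = O(n)

For T(n) = 3T(n/3) + O(n^0): log_3(3) = 1.0000. This is Case 1 of the Master Theorem (c < log_b(a), work dominated by leaves), giving O(n).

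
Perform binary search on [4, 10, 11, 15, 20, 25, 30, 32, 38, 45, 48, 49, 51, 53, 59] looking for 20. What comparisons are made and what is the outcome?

Binary search for 20 in [4, 10, 11, 15, 20, 25, 30, 32, 38, 45, 48, 49, 51, 53, 59]:

lo=0, hi=14, mid=7, arr[mid]=32 -> 32 > 20, search left half
lo=0, hi=6, mid=3, arr[mid]=15 -> 15 < 20, search right half
lo=4, hi=6, mid=5, arr[mid]=25 -> 25 > 20, search left half
lo=4, hi=4, mid=4, arr[mid]=20 -> Found target at index 4!

Binary search finds 20 at index 4 after 4 comparisons. The search repeatedly halves the search space by comparing with the middle element.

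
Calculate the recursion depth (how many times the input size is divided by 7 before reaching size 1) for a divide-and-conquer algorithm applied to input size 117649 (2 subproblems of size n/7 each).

For divide and conquer with division factor 7:

Problem sizes at each level:
Level 0: 117649
Level 1: 16807
Level 2: 2401
Level 3: 343
Level 4: 49
Level 5: 7
Level 6: 1

The root is level 0 and the size-1 base case is level 6 (the tree spans levels 0 through 6, i.e. 7 levels counting the root), so the depth is the number of divisions: log_7(117649) = 6

The recursion tree depth is log_7(117649) = 6. At each level, the problem size is divided by 7, so it takes 6 divisions to reduce to a base case of size 1. The algorithm makes 2 recursive calls at each level.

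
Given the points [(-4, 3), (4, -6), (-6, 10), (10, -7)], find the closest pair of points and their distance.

Computing all pairwise distances among 4 points:

d((-4, 3), (4, -6)) = 12.0416
d((-4, 3), (-6, 10)) = 7.2801
d((-4, 3), (10, -7)) = 17.2047
d((4, -6), (-6, 10)) = 18.868
d((4, -6), (10, -7)) = 6.0828 <-- minimum
d((-6, 10), (10, -7)) = 23.3452

Closest pair: (4, -6) and (10, -7) with distance 6.0828

The closest pair is (4, -6) and (10, -7) with Euclidean distance 6.0828. For 4 points, brute-force pairwise comparison is shown above. For large n, the divide-and-conquer algorithm (sort by x, recurse on halves, check the dividing strip) achieves O(n log n).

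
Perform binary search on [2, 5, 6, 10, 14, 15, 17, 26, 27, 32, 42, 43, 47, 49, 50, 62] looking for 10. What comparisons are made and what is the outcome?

Binary search for 10 in [2, 5, 6, 10, 14, 15, 17, 26, 27, 32, 42, 43, 47, 49, 50, 62]:

lo=0, hi=15, mid=7, arr[mid]=26 -> 26 > 10, search left half
lo=0, hi=6, mid=3, arr[mid]=10 -> Found target at index 3!

Binary search finds 10 at index 3 after 2 comparisons. The search repeatedly halves the search space by comparing with the middle element.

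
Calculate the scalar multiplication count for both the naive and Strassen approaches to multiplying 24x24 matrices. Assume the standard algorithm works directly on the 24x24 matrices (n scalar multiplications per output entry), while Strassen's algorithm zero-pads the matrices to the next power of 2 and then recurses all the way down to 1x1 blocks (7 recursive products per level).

Matrix multiplication for 24x24 matrices:

Strassen's algorithm requires power-of-2 dimensions. Pad 24x24 to 32x32 (next power of 2).

Standard algorithm: 24^3 = 13824 multiplications
Strassen's algorithm: 7^(log2(32)) = 7^5 = 16807 multiplications
Difference: 13824 - 16807 = -2983 (Strassen uses MORE here due to padding overhead — for small or just-over-power-of-2 n, padding can outweigh the per-level savings)

Standard: 13824 multiplications (24^3). Strassen: 16807 multiplications (7^5, after padding to 32x32). Strassen reduces 8 recursive multiplications to 7 at each level.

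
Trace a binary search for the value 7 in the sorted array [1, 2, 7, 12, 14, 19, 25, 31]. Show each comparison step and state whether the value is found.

Binary search for 7 in [1, 2, 7, 12, 14, 19, 25, 31]:

lo=0, hi=7, mid=3, arr[mid]=12 -> 12 > 7, search left half
lo=0, hi=2, mid=1, arr[mid]=2 -> 2 < 7, search right half
lo=2, hi=2, mid=2, arr[mid]=7 -> Found target at index 2!

Binary search finds 7 at index 2 after 3 comparisons. The search repeatedly halves the search space by comparing with the middle element.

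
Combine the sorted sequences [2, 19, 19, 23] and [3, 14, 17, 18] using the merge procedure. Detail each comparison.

Merging process:

Compare 2 vs 3: take 2 from left. Merged: [2]
Compare 19 vs 3: take 3 from right. Merged: [2, 3]
Compare 19 vs 14: take 14 from right. Merged: [2, 3, 14]
Compare 19 vs 17: take 17 from right. Merged: [2, 3, 14, 17]
Compare 19 vs 18: take 18 from right. Merged: [2, 3, 14, 17, 18]
Append remaining from left: [19, 19, 23]. Merged: [2, 3, 14, 17, 18, 19, 19, 23]

Final merged array: [2, 3, 14, 17, 18, 19, 19, 23]
Total comparisons: 5

The merged array is [2, 3, 14, 17, 18, 19, 19, 23], requiring 5 comparisons. The merge step runs in O(n) time where n is the total number of elements.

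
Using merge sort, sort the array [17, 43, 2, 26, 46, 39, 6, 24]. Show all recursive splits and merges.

Merge sort trace:

Split: [17, 43, 2, 26, 46, 39, 6, 24] -> [17, 43, 2, 26] and [46, 39, 6, 24]
  Split: [17, 43, 2, 26] -> [17, 43] and [2, 26]
    Split: [17, 43] -> [17] and [43]
    Merge: [17] + [43] -> [17, 43]
    Split: [2, 26] -> [2] and [26]
    Merge: [2] + [26] -> [2, 26]
  Merge: [17, 43] + [2, 26] -> [2, 17, 26, 43]
  Split: [46, 39, 6, 24] -> [46, 39] and [6, 24]
    Split: [46, 39] -> [46] and [39]
    Merge: [46] + [39] -> [39, 46]
    Split: [6, 24] -> [6] and [24]
    Merge: [6] + [24] -> [6, 24]
  Merge: [39, 46] + [6, 24] -> [6, 24, 39, 46]
Merge: [2, 17, 26, 43] + [6, 24, 39, 46] -> [2, 6, 17, 24, 26, 39, 43, 46]

Final sorted array: [2, 6, 17, 24, 26, 39, 43, 46]

The merge sort proceeds by recursively splitting the array and merging sorted halves.
After all merges, the sorted array is [2, 6, 17, 24, 26, 39, 43, 46].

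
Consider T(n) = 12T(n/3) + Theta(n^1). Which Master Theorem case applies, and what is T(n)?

Master Theorem for T(n) = 12T(n/3) + O(n^1):

a = 12, b = 3, c = 1
log_b(a) = log_3(12) = 2.2619

Case 1: c = 1 < log_3(12) = 2.2619
T(n) = O(n^(log_3 12))

For T(n) = 12T(n/3) + O(n^1): log_3(12) = 2.2619. This is Case 1 of the Master Theorem (c < log_b(a), work dominated by leaves), giving O(n^(log_3 12)).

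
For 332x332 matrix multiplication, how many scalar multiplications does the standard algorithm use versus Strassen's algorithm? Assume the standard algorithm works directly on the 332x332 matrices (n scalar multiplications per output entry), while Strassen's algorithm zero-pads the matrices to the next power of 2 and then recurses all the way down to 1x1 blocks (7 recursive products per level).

Matrix multiplication for 332x332 matrices:

Strassen's algorithm requires power-of-2 dimensions. Pad 332x332 to 512x512 (next power of 2).

Standard algorithm: 332^3 = 36594368 multiplications
Strassen's algorithm: 7^(log2(512)) = 7^9 = 40353607 multiplications
Difference: 36594368 - 40353607 = -3759239 (Strassen uses MORE here due to padding overhead — for small or just-over-power-of-2 n, padding can outweigh the per-level savings)

Standard: 36594368 multiplications (332^3). Strassen: 40353607 multiplications (7^9, after padding to 512x512). Strassen reduces 8 recursive multiplications to 7 at each level.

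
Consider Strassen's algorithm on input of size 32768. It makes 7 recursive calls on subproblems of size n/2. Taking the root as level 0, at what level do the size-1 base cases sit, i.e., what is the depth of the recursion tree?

For divide and conquer with division factor 2:

Problem sizes at each level:
Level 0: 32768
Level 1: 16384
Level 2: 8192
Level 3: 4096
Level 4: 2048
Level 5: 1024
Level 6: 512
Level 7: 256
Level 8: 128
Level 9: 64
Level 10: 32
Level 11: 16
Level 12: 8
Level 13: 4
Level 14: 2
Level 15: 1

The root is level 0 and the size-1 base case is level 15 (the tree spans levels 0 through 15, i.e. 16 levels counting the root), so the depth is the number of divisions: log_2(32768) = 15

The recursion tree depth is log_2(32768) = 15. At each level, the problem size is divided by 2, so it takes 15 divisions to reduce to a base case of size 1. The algorithm makes 7 recursive calls at each level.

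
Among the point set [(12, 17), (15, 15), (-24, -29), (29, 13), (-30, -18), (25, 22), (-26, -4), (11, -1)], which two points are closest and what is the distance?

Computing all pairwise distances among 8 points:

d((12, 17), (15, 15)) = 3.6056 <-- minimum
d((12, 17), (-24, -29)) = 58.4123
d((12, 17), (29, 13)) = 17.4642
d((12, 17), (-30, -18)) = 54.6717
d((12, 17), (25, 22)) = 13.9284
d((12, 17), (-26, -4)) = 43.4166
d((12, 17), (11, -1)) = 18.0278
d((15, 15), (-24, -29)) = 58.7963
d((15, 15), (29, 13)) = 14.1421
d((15, 15), (-30, -18)) = 55.8032
d((15, 15), (25, 22)) = 12.2066
d((15, 15), (-26, -4)) = 45.1885
d((15, 15), (11, -1)) = 16.4924
d((-24, -29), (29, 13)) = 67.624
d((-24, -29), (-30, -18)) = 12.53
d((-24, -29), (25, 22)) = 70.7248
d((-24, -29), (-26, -4)) = 25.0799
d((-24, -29), (11, -1)) = 44.8219
d((29, 13), (-30, -18)) = 66.6483
d((29, 13), (25, 22)) = 9.8489
d((29, 13), (-26, -4)) = 57.5674
d((29, 13), (11, -1)) = 22.8035
d((-30, -18), (25, 22)) = 68.0074
d((-30, -18), (-26, -4)) = 14.5602
d((-30, -18), (11, -1)) = 44.3847
d((25, 22), (-26, -4)) = 57.2451
d((25, 22), (11, -1)) = 26.9258
d((-26, -4), (11, -1)) = 37.1214

Closest pair: (12, 17) and (15, 15) with distance 3.6056

The closest pair is (12, 17) and (15, 15) with Euclidean distance 3.6056. For 8 points, brute-force pairwise comparison is shown above. For large n, the divide-and-conquer algorithm (sort by x, recurse on halves, check the dividing strip) achieves O(n log n).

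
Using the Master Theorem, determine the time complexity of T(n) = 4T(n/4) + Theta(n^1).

Master Theorem for T(n) = 4T(n/4) + O(n^1):

a = 4, b = 4, c = 1
log_b(a) = log_4(4) = 1.0000

Case 2: c = 1 = log_4(4) = 1.0000
T(n) = O(n^1 log n) = O(n log n)

For T(n) = 4T(n/4) + O(n^1): log_4(4) = 1.0000. This is Case 2 of the Master Theorem (c = log_b(a), equal work at all levels), giving O(n log n).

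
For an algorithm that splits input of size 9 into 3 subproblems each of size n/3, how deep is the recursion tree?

For divide and conquer with division factor 3:

Problem sizes at each level:
Level 0: 9
Level 1: 3
Level 2: 1

The root is level 0 and the size-1 base case is level 2 (the tree spans levels 0 through 2, i.e. 3 levels counting the root), so the depth is the number of divisions: log_3(9) = 2

The recursion tree depth is log_3(9) = 2. At each level, the problem size is divided by 3, so it takes 2 divisions to reduce to a base case of size 1. The algorithm makes 3 recursive calls at each level.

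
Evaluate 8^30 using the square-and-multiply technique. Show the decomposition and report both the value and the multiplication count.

Computing 8^30 by squaring (build up from 8^1; each line after the first costs one multiplication):

8^1 = 8
8^2 = (8^1)^2 = 8^2 = 64
8^3 = 8 * 8^2 = 8 * 64 = 512
8^6 = (8^3)^2 = 512^2 = 262144
8^7 = 8 * 8^6 = 8 * 262144 = 2097152
8^14 = (8^7)^2 = 2097152^2 = 4398046511104
8^15 = 8 * 8^14 = 8 * 4398046511104 = 35184372088832
8^30 = (8^15)^2 = 35184372088832^2 = 1237940039285380274899124224

Result: 1237940039285380274899124224
Multiplications needed: 7 (7 lines after 8^1)

8^30 = 1237940039285380274899124224. Using exponentiation by squaring, this requires 7 multiplications. The key idea: if the exponent is even, square the half-power; if odd, multiply by the base once.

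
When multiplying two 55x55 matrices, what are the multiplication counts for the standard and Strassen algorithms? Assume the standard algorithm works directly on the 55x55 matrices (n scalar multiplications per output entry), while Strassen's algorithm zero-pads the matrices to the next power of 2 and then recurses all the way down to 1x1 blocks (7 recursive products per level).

Matrix multiplication for 55x55 matrices:

Strassen's algorithm requires power-of-2 dimensions. Pad 55x55 to 64x64 (next power of 2).

Standard algorithm: 55^3 = 166375 multiplications
Strassen's algorithm: 7^(log2(64)) = 7^6 = 117649 multiplications
Savings: 166375 - 117649 = 48726 multiplications

Standard: 166375 multiplications (55^3). Strassen: 117649 multiplications (7^6, after padding to 64x64). Strassen reduces 8 recursive multiplications to 7 at each level.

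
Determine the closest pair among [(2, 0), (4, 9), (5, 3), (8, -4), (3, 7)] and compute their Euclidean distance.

Computing all pairwise distances among 5 points:

d((2, 0), (4, 9)) = 9.2195
d((2, 0), (5, 3)) = 4.2426
d((2, 0), (8, -4)) = 7.2111
d((2, 0), (3, 7)) = 7.0711
d((4, 9), (5, 3)) = 6.0828
d((4, 9), (8, -4)) = 13.6015
d((4, 9), (3, 7)) = 2.2361 <-- minimum
d((5, 3), (8, -4)) = 7.6158
d((5, 3), (3, 7)) = 4.4721
d((8, -4), (3, 7)) = 12.083

Closest pair: (4, 9) and (3, 7) with distance 2.2361

The closest pair is (4, 9) and (3, 7) with Euclidean distance 2.2361. For 5 points, brute-force pairwise comparison is shown above. For large n, the divide-and-conquer algorithm (sort by x, recurse on halves, check the dividing strip) achieves O(n log n).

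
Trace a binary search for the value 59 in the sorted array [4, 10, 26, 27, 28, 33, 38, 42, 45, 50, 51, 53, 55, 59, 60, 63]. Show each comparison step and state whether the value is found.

Binary search for 59 in [4, 10, 26, 27, 28, 33, 38, 42, 45, 50, 51, 53, 55, 59, 60, 63]:

lo=0, hi=15, mid=7, arr[mid]=42 -> 42 < 59, search right half
lo=8, hi=15, mid=11, arr[mid]=53 -> 53 < 59, search right half
lo=12, hi=15, mid=13, arr[mid]=59 -> Found target at index 13!

Binary search finds 59 at index 13 after 3 comparisons. The search repeatedly halves the search space by comparing with the middle element.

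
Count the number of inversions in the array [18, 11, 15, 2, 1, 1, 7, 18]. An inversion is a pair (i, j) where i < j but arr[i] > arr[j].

Finding inversions in [18, 11, 15, 2, 1, 1, 7, 18]:

(0, 1): arr[0]=18 > arr[1]=11
(0, 2): arr[0]=18 > arr[2]=15
(0, 3): arr[0]=18 > arr[3]=2
(0, 4): arr[0]=18 > arr[4]=1
(0, 5): arr[0]=18 > arr[5]=1
(0, 6): arr[0]=18 > arr[6]=7
(1, 3): arr[1]=11 > arr[3]=2
(1, 4): arr[1]=11 > arr[4]=1
(1, 5): arr[1]=11 > arr[5]=1
(1, 6): arr[1]=11 > arr[6]=7
(2, 3): arr[2]=15 > arr[3]=2
(2, 4): arr[2]=15 > arr[4]=1
(2, 5): arr[2]=15 > arr[5]=1
(2, 6): arr[2]=15 > arr[6]=7
(3, 4): arr[3]=2 > arr[4]=1
(3, 5): arr[3]=2 > arr[5]=1

Total inversions: 16

The array has 16 inversion(s): (0,1), (0,2), (0,3), (0,4), (0,5), (0,6), (1,3), (1,4), (1,5), (1,6), (2,3), (2,4), (2,5), (2,6), (3,4), (3,5). Each pair (i,j) satisfies i < j and arr[i] > arr[j].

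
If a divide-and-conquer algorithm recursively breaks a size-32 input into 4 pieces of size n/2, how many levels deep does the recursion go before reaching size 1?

For divide and conquer with division factor 2:

Problem sizes at each level:
Level 0: 32
Level 1: 16
Level 2: 8
Level 3: 4
Level 4: 2
Level 5: 1

The root is level 0 and the size-1 base case is level 5 (the tree spans levels 0 through 5, i.e. 6 levels counting the root), so the depth is the number of divisions: log_2(32) = 5

The recursion tree depth is log_2(32) = 5. At each level, the problem size is divided by 2, so it takes 5 divisions to reduce to a base case of size 1. The algorithm makes 4 recursive calls at each level.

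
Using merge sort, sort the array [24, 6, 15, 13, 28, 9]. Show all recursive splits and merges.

Merge sort trace:

Split: [24, 6, 15, 13, 28, 9] -> [24, 6, 15] and [13, 28, 9]
  Split: [24, 6, 15] -> [24] and [6, 15]
    Split: [6, 15] -> [6] and [15]
    Merge: [6] + [15] -> [6, 15]
  Merge: [24] + [6, 15] -> [6, 15, 24]
  Split: [13, 28, 9] -> [13] and [28, 9]
    Split: [28, 9] -> [28] and [9]
    Merge: [28] + [9] -> [9, 28]
  Merge: [13] + [9, 28] -> [9, 13, 28]
Merge: [6, 15, 24] + [9, 13, 28] -> [6, 9, 13, 15, 24, 28]

Final sorted array: [6, 9, 13, 15, 24, 28]

The merge sort proceeds by recursively splitting the array and merging sorted halves.
After all merges, the sorted array is [6, 9, 13, 15, 24, 28].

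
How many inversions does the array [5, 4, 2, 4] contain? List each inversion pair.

Finding inversions in [5, 4, 2, 4]:

(0, 1): arr[0]=5 > arr[1]=4
(0, 2): arr[0]=5 > arr[2]=2
(0, 3): arr[0]=5 > arr[3]=4
(1, 2): arr[1]=4 > arr[2]=2

Total inversions: 4

The array has 4 inversion(s): (0,1), (0,2), (0,3), (1,2). Each pair (i,j) satisfies i < j and arr[i] > arr[j].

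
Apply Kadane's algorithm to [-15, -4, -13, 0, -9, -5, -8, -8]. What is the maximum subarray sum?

Using Kadane's algorithm on [-15, -4, -13, 0, -9, -5, -8, -8]:

Scanning through the array:
Position 1 (value -4): max_ending_here = -4, max_so_far = -4
Position 2 (value -13): max_ending_here = -13, max_so_far = -4
Position 3 (value 0): max_ending_here = 0, max_so_far = 0
Position 4 (value -9): max_ending_here = -9, max_so_far = 0
Position 5 (value -5): max_ending_here = -5, max_so_far = 0
Position 6 (value -8): max_ending_here = -8, max_so_far = 0
Position 7 (value -8): max_ending_here = -8, max_so_far = 0

Maximum subarray: [0]
Maximum sum: 0

The maximum subarray is [0] with sum 0. This subarray runs from index 3 to index 3.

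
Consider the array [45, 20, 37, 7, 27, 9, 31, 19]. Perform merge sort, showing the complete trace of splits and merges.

Merge sort trace:

Split: [45, 20, 37, 7, 27, 9, 31, 19] -> [45, 20, 37, 7] and [27, 9, 31, 19]
  Split: [45, 20, 37, 7] -> [45, 20] and [37, 7]
    Split: [45, 20] -> [45] and [20]
    Merge: [45] + [20] -> [20, 45]
    Split: [37, 7] -> [37] and [7]
    Merge: [37] + [7] -> [7, 37]
  Merge: [20, 45] + [7, 37] -> [7, 20, 37, 45]
  Split: [27, 9, 31, 19] -> [27, 9] and [31, 19]
    Split: [27, 9] -> [27] and [9]
    Merge: [27] + [9] -> [9, 27]
    Split: [31, 19] -> [31] and [19]
    Merge: [31] + [19] -> [19, 31]
  Merge: [9, 27] + [19, 31] -> [9, 19, 27, 31]
Merge: [7, 20, 37, 45] + [9, 19, 27, 31] -> [7, 9, 19, 20, 27, 31, 37, 45]

Final sorted array: [7, 9, 19, 20, 27, 31, 37, 45]

The merge sort proceeds by recursively splitting the array and merging sorted halves.
After all merges, the sorted array is [7, 9, 19, 20, 27, 31, 37, 45].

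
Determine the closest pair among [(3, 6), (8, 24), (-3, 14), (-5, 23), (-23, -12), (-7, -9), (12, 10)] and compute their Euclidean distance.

Computing all pairwise distances among 7 points:

d((3, 6), (8, 24)) = 18.6815
d((3, 6), (-3, 14)) = 10.0
d((3, 6), (-5, 23)) = 18.7883
d((3, 6), (-23, -12)) = 31.6228
d((3, 6), (-7, -9)) = 18.0278
d((3, 6), (12, 10)) = 9.8489
d((8, 24), (-3, 14)) = 14.8661
d((8, 24), (-5, 23)) = 13.0384
d((8, 24), (-23, -12)) = 47.5079
d((8, 24), (-7, -9)) = 36.2491
d((8, 24), (12, 10)) = 14.5602
d((-3, 14), (-5, 23)) = 9.2195 <-- minimum
d((-3, 14), (-23, -12)) = 32.8024
d((-3, 14), (-7, -9)) = 23.3452
d((-3, 14), (12, 10)) = 15.5242
d((-5, 23), (-23, -12)) = 39.3573
d((-5, 23), (-7, -9)) = 32.0624
d((-5, 23), (12, 10)) = 21.4009
d((-23, -12), (-7, -9)) = 16.2788
d((-23, -12), (12, 10)) = 41.3401
d((-7, -9), (12, 10)) = 26.8701

Closest pair: (-3, 14) and (-5, 23) with distance 9.2195

The closest pair is (-3, 14) and (-5, 23) with Euclidean distance 9.2195. For 7 points, brute-force pairwise comparison is shown above. For large n, the divide-and-conquer algorithm (sort by x, recurse on halves, check the dividing strip) achieves O(n log n).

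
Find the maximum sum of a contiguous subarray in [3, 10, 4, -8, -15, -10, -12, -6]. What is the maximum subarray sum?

Using Kadane's algorithm on [3, 10, 4, -8, -15, -10, -12, -6]:

Scanning through the array:
Position 1 (value 10): max_ending_here = 13, max_so_far = 13
Position 2 (value 4): max_ending_here = 17, max_so_far = 17
Position 3 (value -8): max_ending_here = 9, max_so_far = 17
Position 4 (value -15): max_ending_here = -6, max_so_far = 17
Position 5 (value -10): max_ending_here = -10, max_so_far = 17
Position 6 (value -12): max_ending_here = -12, max_so_far = 17
Position 7 (value -6): max_ending_here = -6, max_so_far = 17

Maximum subarray: [3, 10, 4]
Maximum sum: 17

The maximum subarray is [3, 10, 4] with sum 17. This subarray runs from index 0 to index 2.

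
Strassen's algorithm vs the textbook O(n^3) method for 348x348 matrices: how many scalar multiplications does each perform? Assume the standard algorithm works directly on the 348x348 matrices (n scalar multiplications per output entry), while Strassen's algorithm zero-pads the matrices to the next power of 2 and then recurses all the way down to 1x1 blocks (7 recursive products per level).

Matrix multiplication for 348x348 matrices:

Strassen's algorithm requires power-of-2 dimensions. Pad 348x348 to 512x512 (next power of 2).

Standard algorithm: 348^3 = 42144192 multiplications
Strassen's algorithm: 7^(log2(512)) = 7^9 = 40353607 multiplications
Savings: 42144192 - 40353607 = 1790585 multiplications

Standard: 42144192 multiplications (348^3). Strassen: 40353607 multiplications (7^9, after padding to 512x512). Strassen reduces 8 recursive multiplications to 7 at each level.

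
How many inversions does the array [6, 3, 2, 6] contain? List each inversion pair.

Finding inversions in [6, 3, 2, 6]:

(0, 1): arr[0]=6 > arr[1]=3
(0, 2): arr[0]=6 > arr[2]=2
(1, 2): arr[1]=3 > arr[2]=2

Total inversions: 3

The array has 3 inversion(s): (0,1), (0,2), (1,2). Each pair (i,j) satisfies i < j and arr[i] > arr[j].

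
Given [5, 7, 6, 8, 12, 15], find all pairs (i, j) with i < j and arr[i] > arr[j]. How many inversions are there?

Finding inversions in [5, 7, 6, 8, 12, 15]:

(1, 2): arr[1]=7 > arr[2]=6

Total inversions: 1

The array has 1 inversion(s): (1,2). Each pair (i,j) satisfies i < j and arr[i] > arr[j].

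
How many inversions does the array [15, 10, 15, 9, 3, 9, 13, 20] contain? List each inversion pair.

Finding inversions in [15, 10, 15, 9, 3, 9, 13, 20]:

(0, 1): arr[0]=15 > arr[1]=10
(0, 3): arr[0]=15 > arr[3]=9
(0, 4): arr[0]=15 > arr[4]=3
(0, 5): arr[0]=15 > arr[5]=9
(0, 6): arr[0]=15 > arr[6]=13
(1, 3): arr[1]=10 > arr[3]=9
(1, 4): arr[1]=10 > arr[4]=3
(1, 5): arr[1]=10 > arr[5]=9
(2, 3): arr[2]=15 > arr[3]=9
(2, 4): arr[2]=15 > arr[4]=3
(2, 5): arr[2]=15 > arr[5]=9
(2, 6): arr[2]=15 > arr[6]=13
(3, 4): arr[3]=9 > arr[4]=3

Total inversions: 13

The array has 13 inversion(s): (0,1), (0,3), (0,4), (0,5), (0,6), (1,3), (1,4), (1,5), (2,3), (2,4), (2,5), (2,6), (3,4). Each pair (i,j) satisfies i < j and arr[i] > arr[j].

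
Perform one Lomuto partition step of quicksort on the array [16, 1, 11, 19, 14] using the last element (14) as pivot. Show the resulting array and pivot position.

Lomuto partition with pivot = 14:

Initial array: [16, 1, 11, 19, 14]

arr[0]=16 > 14: no swap
arr[1]=1 <= 14: swap with position 0, array becomes [1, 16, 11, 19, 14]
arr[2]=11 <= 14: swap with position 1, array becomes [1, 11, 16, 19, 14]
arr[3]=19 > 14: no swap

Place pivot at position 2: [1, 11, 14, 19, 16]
Pivot position: 2

After partitioning with pivot 14, the array becomes [1, 11, 14, 19, 16]. The pivot is placed at index 2. All elements to the left of the pivot are <= 14, and all elements to the right are > 14.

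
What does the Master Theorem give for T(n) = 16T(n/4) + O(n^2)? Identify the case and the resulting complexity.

Master Theorem for T(n) = 16T(n/4) + O(n^2):

a = 16, b = 4, c = 2
log_b(a) = log_4(16) = 2.0000

Case 2: c = 2 = log_4(16) = 2.0000
T(n) = O(n^2 log n) = O(n^2 log n)

For T(n) = 16T(n/4) + O(n^2): log_4(16) = 2.0000. This is Case 2 of the Master Theorem (c = log_b(a), equal work at all levels), giving O(n^2 log n).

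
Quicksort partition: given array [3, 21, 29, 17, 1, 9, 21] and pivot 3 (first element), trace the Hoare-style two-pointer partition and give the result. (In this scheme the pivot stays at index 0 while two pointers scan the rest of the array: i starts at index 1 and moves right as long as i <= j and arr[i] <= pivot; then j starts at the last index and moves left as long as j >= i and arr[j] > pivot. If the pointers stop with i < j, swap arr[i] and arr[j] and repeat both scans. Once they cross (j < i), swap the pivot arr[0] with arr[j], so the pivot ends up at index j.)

Hoare-style two-pointer partition with pivot = 3:

Initial array: [3, 21, 29, 17, 1, 9, 21]

Pointers start at i = 1, j = 6.
i stops at index 1 (arr[1]=21 > 3), j stops at index 4 (arr[4]=1 <= 3): swap arr[1] and arr[4], array becomes [3, 1, 29, 17, 21, 9, 21]
i ends at 2, j ends at 1: the pointers have crossed (j < i), so scanning stops.

Swap pivot arr[0] with arr[1] to place pivot at position 1: [1, 3, 29, 17, 21, 9, 21]
Pivot position: 1

After partitioning with pivot 3, the array becomes [1, 3, 29, 17, 21, 9, 21]. The pivot is placed at index 1. All elements to the left of the pivot are <= 3, and all elements to the right are > 3.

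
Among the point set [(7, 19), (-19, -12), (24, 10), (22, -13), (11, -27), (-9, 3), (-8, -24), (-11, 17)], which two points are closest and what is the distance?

Computing all pairwise distances among 8 points:

d((7, 19), (-19, -12)) = 40.4599
d((7, 19), (24, 10)) = 19.2354
d((7, 19), (22, -13)) = 35.3412
d((7, 19), (11, -27)) = 46.1736
d((7, 19), (-9, 3)) = 22.6274
d((7, 19), (-8, -24)) = 45.5412
d((7, 19), (-11, 17)) = 18.1108
d((-19, -12), (24, 10)) = 48.3011
d((-19, -12), (22, -13)) = 41.0122
d((-19, -12), (11, -27)) = 33.541
d((-19, -12), (-9, 3)) = 18.0278
d((-19, -12), (-8, -24)) = 16.2788
d((-19, -12), (-11, 17)) = 30.0832
d((24, 10), (22, -13)) = 23.0868
d((24, 10), (11, -27)) = 39.2173
d((24, 10), (-9, 3)) = 33.7343
d((24, 10), (-8, -24)) = 46.6905
d((24, 10), (-11, 17)) = 35.6931
d((22, -13), (11, -27)) = 17.8045
d((22, -13), (-9, 3)) = 34.8855
d((22, -13), (-8, -24)) = 31.9531
d((22, -13), (-11, 17)) = 44.5982
d((11, -27), (-9, 3)) = 36.0555
d((11, -27), (-8, -24)) = 19.2354
d((11, -27), (-11, 17)) = 49.1935
d((-9, 3), (-8, -24)) = 27.0185
d((-9, 3), (-11, 17)) = 14.1421 <-- minimum
d((-8, -24), (-11, 17)) = 41.1096

Closest pair: (-9, 3) and (-11, 17) with distance 14.1421

The closest pair is (-9, 3) and (-11, 17) with Euclidean distance 14.1421. For 8 points, brute-force pairwise comparison is shown above. For large n, the divide-and-conquer algorithm (sort by x, recurse on halves, check the dividing strip) achieves O(n log n).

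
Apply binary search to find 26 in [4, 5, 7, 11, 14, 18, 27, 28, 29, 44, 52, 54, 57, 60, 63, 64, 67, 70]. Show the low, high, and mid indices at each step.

Binary search for 26 in [4, 5, 7, 11, 14, 18, 27, 28, 29, 44, 52, 54, 57, 60, 63, 64, 67, 70]:

lo=0, hi=17, mid=8, arr[mid]=29 -> 29 > 26, search left half
lo=0, hi=7, mid=3, arr[mid]=11 -> 11 < 26, search right half
lo=4, hi=7, mid=5, arr[mid]=18 -> 18 < 26, search right half
lo=6, hi=7, mid=6, arr[mid]=27 -> 27 > 26, search left half
lo=6 > hi=5, target 26 not found

Binary search determines that 26 is not in the array after 4 comparisons. The search space was exhausted without finding the target.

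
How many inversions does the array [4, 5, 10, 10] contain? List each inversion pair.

Finding inversions in [4, 5, 10, 10]:


Total inversions: 0

The array has 0 inversions. It is already sorted.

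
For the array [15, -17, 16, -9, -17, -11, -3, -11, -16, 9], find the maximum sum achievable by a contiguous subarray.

Using Kadane's algorithm on [15, -17, 16, -9, -17, -11, -3, -11, -16, 9]:

Scanning through the array:
Position 1 (value -17): max_ending_here = -2, max_so_far = 15
Position 2 (value 16): max_ending_here = 16, max_so_far = 16
Position 3 (value -9): max_ending_here = 7, max_so_far = 16
Position 4 (value -17): max_ending_here = -10, max_so_far = 16
Position 5 (value -11): max_ending_here = -11, max_so_far = 16
Position 6 (value -3): max_ending_here = -3, max_so_far = 16
Position 7 (value -11): max_ending_here = -11, max_so_far = 16
Position 8 (value -16): max_ending_here = -16, max_so_far = 16
Position 9 (value 9): max_ending_here = 9, max_so_far = 16

Maximum subarray: [16]
Maximum sum: 16

The maximum subarray is [16] with sum 16. This subarray runs from index 2 to index 2.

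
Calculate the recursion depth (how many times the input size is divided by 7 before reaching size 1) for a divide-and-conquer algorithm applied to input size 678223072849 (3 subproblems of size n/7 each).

For divide and conquer with division factor 7:

Problem sizes at each level:
Level 0: 678223072849
Level 1: 96889010407
Level 2: 13841287201
Level 3: 1977326743
Level 4: 282475249
Level 5: 40353607
Level 6: 5764801
Level 7: 823543
Level 8: 117649
Level 9: 16807
Level 10: 2401
Level 11: 343
Level 12: 49
Level 13: 7
Level 14: 1

The root is level 0 and the size-1 base case is level 14 (the tree spans levels 0 through 14, i.e. 15 levels counting the root), so the depth is the number of divisions: log_7(678223072849) = 14

The recursion tree depth is log_7(678223072849) = 14. At each level, the problem size is divided by 7, so it takes 14 divisions to reduce to a base case of size 1. The algorithm makes 3 recursive calls at each level.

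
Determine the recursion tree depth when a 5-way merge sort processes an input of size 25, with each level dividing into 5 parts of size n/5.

For divide and conquer with division factor 5:

Problem sizes at each level:
Level 0: 25
Level 1: 5
Level 2: 1

The root is level 0 and the size-1 base case is level 2 (the tree spans levels 0 through 2, i.e. 3 levels counting the root), so the depth is the number of divisions: log_5(25) = 2

The recursion tree depth is log_5(25) = 2. At each level, the problem size is divided by 5, so it takes 2 divisions to reduce to a base case of size 1. The algorithm makes 5 recursive calls at each level.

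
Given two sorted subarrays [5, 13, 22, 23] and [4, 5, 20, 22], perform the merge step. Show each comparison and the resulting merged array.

Merging process:

Compare 5 vs 4: take 4 from right. Merged: [4]
Compare 5 vs 5: take 5 from left. Merged: [4, 5]
Compare 13 vs 5: take 5 from right. Merged: [4, 5, 5]
Compare 13 vs 20: take 13 from left. Merged: [4, 5, 5, 13]
Compare 22 vs 20: take 20 from right. Merged: [4, 5, 5, 13, 20]
Compare 22 vs 22: take 22 from left. Merged: [4, 5, 5, 13, 20, 22]
Compare 23 vs 22: take 22 from right. Merged: [4, 5, 5, 13, 20, 22, 22]
Append remaining from left: [23]. Merged: [4, 5, 5, 13, 20, 22, 22, 23]

Final merged array: [4, 5, 5, 13, 20, 22, 22, 23]
Total comparisons: 7

The merged array is [4, 5, 5, 13, 20, 22, 22, 23], requiring 7 comparisons. The merge step runs in O(n) time where n is the total number of elements.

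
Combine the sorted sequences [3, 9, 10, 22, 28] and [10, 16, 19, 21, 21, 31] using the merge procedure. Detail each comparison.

Merging process:

Compare 3 vs 10: take 3 from left. Merged: [3]
Compare 9 vs 10: take 9 from left. Merged: [3, 9]
Compare 10 vs 10: take 10 from left. Merged: [3, 9, 10]
Compare 22 vs 10: take 10 from right. Merged: [3, 9, 10, 10]
Compare 22 vs 16: take 16 from right. Merged: [3, 9, 10, 10, 16]
Compare 22 vs 19: take 19 from right. Merged: [3, 9, 10, 10, 16, 19]
Compare 22 vs 21: take 21 from right. Merged: [3, 9, 10, 10, 16, 19, 21]
Compare 22 vs 21: take 21 from right. Merged: [3, 9, 10, 10, 16, 19, 21, 21]
Compare 22 vs 31: take 22 from left. Merged: [3, 9, 10, 10, 16, 19, 21, 21, 22]
Compare 28 vs 31: take 28 from left. Merged: [3, 9, 10, 10, 16, 19, 21, 21, 22, 28]
Append remaining from right: [31]. Merged: [3, 9, 10, 10, 16, 19, 21, 21, 22, 28, 31]

Final merged array: [3, 9, 10, 10, 16, 19, 21, 21, 22, 28, 31]
Total comparisons: 10

The merged array is [3, 9, 10, 10, 16, 19, 21, 21, 22, 28, 31], requiring 10 comparisons. The merge step runs in O(n) time where n is the total number of elements.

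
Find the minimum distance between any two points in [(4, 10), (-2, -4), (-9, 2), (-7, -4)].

Computing all pairwise distances among 4 points:

d((4, 10), (-2, -4)) = 15.2315
d((4, 10), (-9, 2)) = 15.2643
d((4, 10), (-7, -4)) = 17.8045
d((-2, -4), (-9, 2)) = 9.2195
d((-2, -4), (-7, -4)) = 5.0 <-- minimum
d((-9, 2), (-7, -4)) = 6.3246

Closest pair: (-2, -4) and (-7, -4) with distance 5.0

The closest pair is (-2, -4) and (-7, -4) with Euclidean distance 5.0. For 4 points, brute-force pairwise comparison is shown above. For large n, the divide-and-conquer algorithm (sort by x, recurse on halves, check the dividing strip) achieves O(n log n).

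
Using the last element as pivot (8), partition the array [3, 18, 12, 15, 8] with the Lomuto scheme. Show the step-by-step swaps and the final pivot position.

Lomuto partition with pivot = 8:

Initial array: [3, 18, 12, 15, 8]

arr[0]=3 <= 8: swap with position 0, array becomes [3, 18, 12, 15, 8]
arr[1]=18 > 8: no swap
arr[2]=12 > 8: no swap
arr[3]=15 > 8: no swap

Place pivot at position 1: [3, 8, 12, 15, 18]
Pivot position: 1

After partitioning with pivot 8, the array becomes [3, 8, 12, 15, 18]. The pivot is placed at index 1. All elements to the left of the pivot are <= 8, and all elements to the right are > 8.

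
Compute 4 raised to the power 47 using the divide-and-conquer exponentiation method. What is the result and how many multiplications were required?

Computing 4^47 by squaring (build up from 4^1; each line after the first costs one multiplication):

4^1 = 4
4^2 = (4^1)^2 = 4^2 = 16
4^4 = (4^2)^2 = 16^2 = 256
4^5 = 4 * 4^4 = 4 * 256 = 1024
4^10 = (4^5)^2 = 1024^2 = 1048576
4^11 = 4 * 4^10 = 4 * 1048576 = 4194304
4^22 = (4^11)^2 = 4194304^2 = 17592186044416
4^23 = 4 * 4^22 = 4 * 17592186044416 = 70368744177664
4^46 = (4^23)^2 = 70368744177664^2 = 4951760157141521099596496896
4^47 = 4 * 4^46 = 4 * 4951760157141521099596496896 = 19807040628566084398385987584

Result: 19807040628566084398385987584
Multiplications needed: 9 (9 lines after 4^1)

4^47 = 19807040628566084398385987584. Using exponentiation by squaring, this requires 9 multiplications. The key idea: if the exponent is even, square the half-power; if odd, multiply by the base once.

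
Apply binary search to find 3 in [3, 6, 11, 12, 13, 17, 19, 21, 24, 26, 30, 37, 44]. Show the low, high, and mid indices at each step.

Binary search for 3 in [3, 6, 11, 12, 13, 17, 19, 21, 24, 26, 30, 37, 44]:

lo=0, hi=12, mid=6, arr[mid]=19 -> 19 > 3, search left half
lo=0, hi=5, mid=2, arr[mid]=11 -> 11 > 3, search left half
lo=0, hi=1, mid=0, arr[mid]=3 -> Found target at index 0!

Binary search finds 3 at index 0 after 3 comparisons. The search repeatedly halves the search space by comparing with the middle element.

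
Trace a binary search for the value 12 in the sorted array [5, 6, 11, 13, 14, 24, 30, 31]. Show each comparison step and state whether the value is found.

Binary search for 12 in [5, 6, 11, 13, 14, 24, 30, 31]:

lo=0, hi=7, mid=3, arr[mid]=13 -> 13 > 12, search left half
lo=0, hi=2, mid=1, arr[mid]=6 -> 6 < 12, search right half
lo=2, hi=2, mid=2, arr[mid]=11 -> 11 < 12, search right half
lo=3 > hi=2, target 12 not found

Binary search determines that 12 is not in the array after 3 comparisons. The search space was exhausted without finding the target.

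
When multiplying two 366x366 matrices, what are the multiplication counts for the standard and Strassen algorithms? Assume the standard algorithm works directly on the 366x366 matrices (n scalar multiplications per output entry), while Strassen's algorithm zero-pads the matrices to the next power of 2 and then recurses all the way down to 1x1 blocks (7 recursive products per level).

Matrix multiplication for 366x366 matrices:

Strassen's algorithm requires power-of-2 dimensions. Pad 366x366 to 512x512 (next power of 2).

Standard algorithm: 366^3 = 49027896 multiplications
Strassen's algorithm: 7^(log2(512)) = 7^9 = 40353607 multiplications
Savings: 49027896 - 40353607 = 8674289 multiplications

Standard: 49027896 multiplications (366^3). Strassen: 40353607 multiplications (7^9, after padding to 512x512). Strassen reduces 8 recursive multiplications to 7 at each level.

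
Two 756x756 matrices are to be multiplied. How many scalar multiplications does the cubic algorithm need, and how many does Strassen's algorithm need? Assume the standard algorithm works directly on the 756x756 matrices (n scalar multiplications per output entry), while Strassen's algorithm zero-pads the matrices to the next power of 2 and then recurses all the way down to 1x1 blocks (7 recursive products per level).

Matrix multiplication for 756x756 matrices:

Strassen's algorithm requires power-of-2 dimensions. Pad 756x756 to 1024x1024 (next power of 2).

Standard algorithm: 756^3 = 432081216 multiplications
Strassen's algorithm: 7^(log2(1024)) = 7^10 = 282475249 multiplications
Savings: 432081216 - 282475249 = 149605967 multiplications

Standard: 432081216 multiplications (756^3). Strassen: 282475249 multiplications (7^10, after padding to 1024x1024). Strassen reduces 8 recursive multiplications to 7 at each level.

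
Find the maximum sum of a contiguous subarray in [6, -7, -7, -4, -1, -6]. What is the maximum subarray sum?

Using Kadane's algorithm on [6, -7, -7, -4, -1, -6]:

Scanning through the array:
Position 1 (value -7): max_ending_here = -1, max_so_far = 6
Position 2 (value -7): max_ending_here = -7, max_so_far = 6
Position 3 (value -4): max_ending_here = -4, max_so_far = 6
Position 4 (value -1): max_ending_here = -1, max_so_far = 6
Position 5 (value -6): max_ending_here = -6, max_so_far = 6

Maximum subarray: [6]
Maximum sum: 6

The maximum subarray is [6] with sum 6. This subarray runs from index 0 to index 0.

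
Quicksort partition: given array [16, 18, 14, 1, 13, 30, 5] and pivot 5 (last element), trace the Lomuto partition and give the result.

Lomuto partition with pivot = 5:

Initial array: [16, 18, 14, 1, 13, 30, 5]

arr[0]=16 > 5: no swap
arr[1]=18 > 5: no swap
arr[2]=14 > 5: no swap
arr[3]=1 <= 5: swap with position 0, array becomes [1, 18, 14, 16, 13, 30, 5]
arr[4]=13 > 5: no swap
arr[5]=30 > 5: no swap

Place pivot at position 1: [1, 5, 14, 16, 13, 30, 18]
Pivot position: 1

After partitioning with pivot 5, the array becomes [1, 5, 14, 16, 13, 30, 18]. The pivot is placed at index 1. All elements to the left of the pivot are <= 5, and all elements to the right are > 5.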